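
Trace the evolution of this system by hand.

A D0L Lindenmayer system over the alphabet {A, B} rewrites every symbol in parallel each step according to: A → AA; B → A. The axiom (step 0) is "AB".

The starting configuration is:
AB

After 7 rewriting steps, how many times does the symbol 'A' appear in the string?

[0] AB
[1] AAA
[2] AAAAAA
[3] AAAAAAAAAAAA
[4] AAAAAAAAAAAAAAAAAAAAAAAA
[5] AAAAAAAAAAAAAAAAAAAAAAAAAAAAAAAAAAAAAAAAAAAAAAAA
[6] AAAAAAAAAAAAAAAAAAAAAAAAAAAAAAAAAAAAAAAAAAAAAAAAAAAAAAAAAAAAAAAAAAAAAAAAAAAAAAAAAAAAAAAAAAAAAAAA
[7] AAAAAAAAAAAAAAAAAAAAAAAAAAAAAAAAAAAAAAAAAAAAAAAAAAAAAAAAAA…AAAAAAAAAAAAAAAAAAAAAAAAAAAAAAAAAAAAAAAAAAAAAAAAAAAAAAAAAA  (len 192)

192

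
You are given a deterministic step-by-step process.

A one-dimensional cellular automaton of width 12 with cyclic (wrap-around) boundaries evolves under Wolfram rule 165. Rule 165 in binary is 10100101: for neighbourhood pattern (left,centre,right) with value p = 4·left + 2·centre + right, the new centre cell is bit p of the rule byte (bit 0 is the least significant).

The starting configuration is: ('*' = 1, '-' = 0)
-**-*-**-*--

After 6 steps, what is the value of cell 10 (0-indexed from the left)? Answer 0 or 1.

1

gen 0: -**-*-**-*--
gen 1: ---***--**-*
gen 2: -*--*-----**
gen 3: **--*-***---
gen 4: ----**-*--*-
gen 5: ***---**--*-
gen 6: -*--*-----**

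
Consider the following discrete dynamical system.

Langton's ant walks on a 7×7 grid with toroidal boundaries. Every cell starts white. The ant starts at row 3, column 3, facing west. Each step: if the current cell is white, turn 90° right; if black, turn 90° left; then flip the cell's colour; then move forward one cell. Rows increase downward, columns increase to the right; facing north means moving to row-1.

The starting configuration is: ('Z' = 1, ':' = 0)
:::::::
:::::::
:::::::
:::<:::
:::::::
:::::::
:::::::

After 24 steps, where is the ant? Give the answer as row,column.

0) :::::::
:::::::
:::::::
:::<:::
:::::::
:::::::
:::::::
1) :::::::
:::::::
:::^:::
:::Z:::
:::::::
:::::::
:::::::
2) :::::::
:::::::
:::Z>::
:::Z:::
:::::::
:::::::
:::::::
3) :::::::
:::::::
:::ZZ::
:::Zv::
:::::::
:::::::
:::::::
4) :::::::
:::::::
:::ZZ::
:::<Z::
:::::::
:::::::
:::::::
5) :::::::
:::::::
:::ZZ::
::::Z::
:::v:::
:::::::
:::::::
6) :::::::
:::::::
:::ZZ::
::::Z::
::<Z:::
:::::::
:::::::
7) :::::::
:::::::
:::ZZ::
::^:Z::
::ZZ:::
:::::::
:::::::
8) :::::::
:::::::
:::ZZ::
::Z>Z::
::ZZ:::
:::::::
:::::::
9) :::::::
:::::::
:::ZZ::
::ZZZ::
::Zv:::
:::::::
:::::::
10) :::::::
:::::::
:::ZZ::
::ZZZ::
::Z:>::
:::::::
:::::::
11) :::::::
:::::::
:::ZZ::
::ZZZ::
::Z:Z::
::::v::
:::::::
12) :::::::
:::::::
:::ZZ::
::ZZZ::
::Z:Z::
:::<Z::
:::::::
13) :::::::
:::::::
:::ZZ::
::ZZZ::
::Z^Z::
:::ZZ::
:::::::
14) :::::::
:::::::
:::ZZ::
::ZZZ::
::ZZ>::
:::ZZ::
:::::::
15) :::::::
:::::::
:::ZZ::
::ZZ^::
::ZZ:::
:::ZZ::
:::::::
16) :::::::
:::::::
:::ZZ::
::Z<:::
::ZZ:::
:::ZZ::
:::::::
17) :::::::
:::::::
:::ZZ::
::Z::::
::Zv:::
:::ZZ::
:::::::
18) :::::::
:::::::
:::ZZ::
::Z::::
::Z:>::
:::ZZ::
:::::::
19) :::::::
:::::::
:::ZZ::
::Z::::
::Z:Z::
:::Zv::
:::::::
20) :::::::
:::::::
:::ZZ::
::Z::::
::Z:Z::
:::Z:>:
:::::::
21) :::::::
:::::::
:::ZZ::
::Z::::
::Z:Z::
:::Z:Z:
:::::v:
22) :::::::
:::::::
:::ZZ::
::Z::::
::Z:Z::
:::Z:Z:
::::<Z:
23) :::::::
:::::::
:::ZZ::
::Z::::
::Z:Z::
:::Z^Z:
::::ZZ:
24) :::::::
:::::::
:::ZZ::
::Z::::
::Z:Z::
:::ZZ>:
::::ZZ:

5,5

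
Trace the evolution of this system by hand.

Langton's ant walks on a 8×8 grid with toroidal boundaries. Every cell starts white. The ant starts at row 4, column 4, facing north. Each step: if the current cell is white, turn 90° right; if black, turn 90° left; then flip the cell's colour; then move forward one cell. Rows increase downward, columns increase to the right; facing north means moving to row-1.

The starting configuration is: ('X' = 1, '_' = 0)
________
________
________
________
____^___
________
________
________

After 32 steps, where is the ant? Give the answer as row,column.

6,2

k=0  ________
________
________
________
____^___
________
________
________
k=1  ________
________
________
________
____X>__
________
________
________
k=2  ________
________
________
________
____XX__
_____v__
________
________
k=3  ________
________
________
________
____XX__
____<X__
________
________
k=4  ________
________
________
________
____^X__
____XX__
________
________
k=5  ________
________
________
________
___<_X__
____XX__
________
________
k=6  ________
________
________
___^____
___X_X__
____XX__
________
________
k=7  ________
________
________
___X>___
___X_X__
____XX__
________
________
k=8  ________
________
________
___XX___
___XvX__
____XX__
________
________
k=9  ________
________
________
___XX___
___<XX__
____XX__
________
________
k=10  ________
________
________
___XX___
____XX__
___vXX__
________
________
k=11  ________
________
________
___XX___
____XX__
__<XXX__
________
________
k=12  ________
________
________
___XX___
__^_XX__
__XXXX__
________
________
k=13  ________
________
________
___XX___
__X>XX__
__XXXX__
________
________
k=14  ________
________
________
___XX___
__XXXX__
__XvXX__
________
________
k=15  ________
________
________
___XX___
__XXXX__
__X_>X__
________
________
k=16  ________
________
________
___XX___
__XX^X__
__X__X__
________
________
k=17  ________
________
________
___XX___
__X<_X__
__X__X__
________
________
k=18  ________
________
________
___XX___
__X__X__
__Xv_X__
________
________
k=19  ________
________
________
___XX___
__X__X__
__<X_X__
________
________
k=20  ________
________
________
___XX___
__X__X__
___X_X__
__v_____
________
k=21  ________
________
________
___XX___
__X__X__
___X_X__
_<X_____
________
k=22  ________
________
________
___XX___
__X__X__
_^_X_X__
_XX_____
________
k=23  ________
________
________
___XX___
__X__X__
_X>X_X__
_XX_____
________
k=24  ________
________
________
___XX___
__X__X__
_XXX_X__
_Xv_____
________
k=25  ________
________
________
___XX___
__X__X__
_XXX_X__
_X_>____
________
k=26  ________
________
________
___XX___
__X__X__
_XXX_X__
_X_X____
___v____
k=27  ________
________
________
___XX___
__X__X__
_XXX_X__
_X_X____
__<X____
k=28  ________
________
________
___XX___
__X__X__
_XXX_X__
_X^X____
__XX____
k=29  ________
________
________
___XX___
__X__X__
_XXX_X__
_XX>____
__XX____
k=30  ________
________
________
___XX___
__X__X__
_XX^_X__
_XX_____
__XX____
k=31  ________
________
________
___XX___
__X__X__
_X<__X__
_XX_____
__XX____
k=32  ________
________
________
___XX___
__X__X__
_X___X__
_Xv_____
__XX____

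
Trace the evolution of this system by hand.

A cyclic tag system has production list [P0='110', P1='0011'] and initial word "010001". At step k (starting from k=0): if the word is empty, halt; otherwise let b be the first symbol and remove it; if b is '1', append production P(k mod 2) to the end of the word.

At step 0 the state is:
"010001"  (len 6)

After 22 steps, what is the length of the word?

24

t=0: "010001"  (len 6)
t=1: "10001"  (len 5)
t=2: "00010011"  (len 8)
t=3: "0010011"  (len 7)
t=4: "010011"  (len 6)
t=5: "10011"  (len 5)
t=6: "00110011"  (len 8)
t=7: "0110011"  (len 7)
t=8: "110011"  (len 6)
t=9: "10011110"  (len 8)
t=10: "00111100011"  (len 11)
t=11: "0111100011"  (len 10)
t=12: "111100011"  (len 9)
t=13: "11100011110"  (len 11)
t=14: "11000111100011"  (len 14)
t=15: "1000111100011110"  (len 16)
t=16: "0001111000111100011"  (len 19)
t=17: "001111000111100011"  (len 18)
t=18: "01111000111100011"  (len 17)
t=19: "1111000111100011"  (len 16)
t=20: "1110001111000110011"  (len 19)
t=21: "110001111000110011110"  (len 21)
t=22: "100011110001100111100011"  (len 24)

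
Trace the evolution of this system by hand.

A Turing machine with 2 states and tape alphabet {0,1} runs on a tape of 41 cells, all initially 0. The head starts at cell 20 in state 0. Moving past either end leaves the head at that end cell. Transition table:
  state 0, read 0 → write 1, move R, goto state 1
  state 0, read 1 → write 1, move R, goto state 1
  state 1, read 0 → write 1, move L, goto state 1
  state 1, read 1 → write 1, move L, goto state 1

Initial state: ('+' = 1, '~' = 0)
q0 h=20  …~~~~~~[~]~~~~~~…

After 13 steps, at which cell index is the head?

9

t=0: q0 h=20  …~~~~~~[~]~~~~~~…
t=1: q1 h=21  …~~~~~+[~]~~~~~~…
t=2: q1 h=20  …~~~~~~[+]+~~~~~…
t=3: q1 h=19  …~~~~~~[~]++~~~~…
t=4: q1 h=18  …~~~~~~[~]+++~~~…
t=5: q1 h=17  …~~~~~~[~]++++~~…
t=6: q1 h=16  …~~~~~~[~]+++++~…
t=7: q1 h=15  …~~~~~~[~]++++++…
t=8: q1 h=14  …~~~~~~[~]++++++…
t=9: q1 h=13  …~~~~~~[~]++++++…
t=10: q1 h=12  …~~~~~~[~]++++++…
t=11: q1 h=11  …~~~~~~[~]++++++…
t=12: q1 h=10  …~~~~~~[~]++++++…
t=13: q1 h= 9  …~~~~~~[~]++++++…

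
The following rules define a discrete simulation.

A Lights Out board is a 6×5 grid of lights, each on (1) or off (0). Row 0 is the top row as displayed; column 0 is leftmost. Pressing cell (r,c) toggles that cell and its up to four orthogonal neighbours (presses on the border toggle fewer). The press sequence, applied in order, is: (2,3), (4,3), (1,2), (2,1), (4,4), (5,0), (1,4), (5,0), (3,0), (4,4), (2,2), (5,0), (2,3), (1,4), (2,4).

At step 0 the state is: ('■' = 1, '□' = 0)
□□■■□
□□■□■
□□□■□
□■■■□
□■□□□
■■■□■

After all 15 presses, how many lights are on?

16

0) □□■■□
□□■□■
□□□■□
□■■■□
□■□□□
■■■□■
1) □□■■□
□□■■■
□□■□■
□■■□□
□■□□□
■■■□■
2) □□■■□
□□■■■
□□■□■
□■■■□
□■■■■
■■■■■
3) □□□■□
□■□□■
□□□□■
□■■■□
□■■■■
■■■■■
4) □□□■□
□□□□■
■■■□■
□□■■□
□■■■■
■■■■■
5) □□□■□
□□□□■
■■■□■
□□■■■
□■■□□
■■■■□
6) □□□■□
□□□□■
■■■□■
□□■■■
■■■□□
□□■■□
7) □□□■■
□□□■□
■■■□□
□□■■■
■■■□□
□□■■□
8) □□□■■
□□□■□
■■■□□
□□■■■
□■■□□
■■■■□
9) □□□■■
□□□■□
□■■□□
■■■■■
■■■□□
■■■■□
10) □□□■■
□□□■□
□■■□□
■■■■□
■■■■■
■■■■■
11) □□□■■
□□■■□
□□□■□
■■□■□
■■■■■
■■■■■
12) □□□■■
□□■■□
□□□■□
■■□■□
□■■■■
□□■■■
13) □□□■■
□□■□□
□□■□■
■■□□□
□■■■■
□□■■■
14) □□□■□
□□■■■
□□■□□
■■□□□
□■■■■
□□■■■
15) □□□■□
□□■■□
□□■■■
■■□□■
□■■■■
□□■■■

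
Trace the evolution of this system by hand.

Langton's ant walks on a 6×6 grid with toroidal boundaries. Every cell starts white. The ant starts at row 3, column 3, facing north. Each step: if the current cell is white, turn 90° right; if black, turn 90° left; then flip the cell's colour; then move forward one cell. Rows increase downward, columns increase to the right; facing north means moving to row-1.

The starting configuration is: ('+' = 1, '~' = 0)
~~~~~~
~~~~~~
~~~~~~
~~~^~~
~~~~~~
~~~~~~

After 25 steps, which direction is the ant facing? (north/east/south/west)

k=0  ~~~~~~
~~~~~~
~~~~~~
~~~^~~
~~~~~~
~~~~~~
k=1  ~~~~~~
~~~~~~
~~~~~~
~~~+>~
~~~~~~
~~~~~~
k=2  ~~~~~~
~~~~~~
~~~~~~
~~~++~
~~~~v~
~~~~~~
k=3  ~~~~~~
~~~~~~
~~~~~~
~~~++~
~~~<+~
~~~~~~
k=4  ~~~~~~
~~~~~~
~~~~~~
~~~^+~
~~~++~
~~~~~~
k=5  ~~~~~~
~~~~~~
~~~~~~
~~<~+~
~~~++~
~~~~~~
k=6  ~~~~~~
~~~~~~
~~^~~~
~~+~+~
~~~++~
~~~~~~
k=7  ~~~~~~
~~~~~~
~~+>~~
~~+~+~
~~~++~
~~~~~~
k=8  ~~~~~~
~~~~~~
~~++~~
~~+v+~
~~~++~
~~~~~~
k=9  ~~~~~~
~~~~~~
~~++~~
~~<++~
~~~++~
~~~~~~
k=10  ~~~~~~
~~~~~~
~~++~~
~~~++~
~~v++~
~~~~~~
k=11  ~~~~~~
~~~~~~
~~++~~
~~~++~
~<+++~
~~~~~~
k=12  ~~~~~~
~~~~~~
~~++~~
~^~++~
~++++~
~~~~~~
k=13  ~~~~~~
~~~~~~
~~++~~
~+>++~
~++++~
~~~~~~
k=14  ~~~~~~
~~~~~~
~~++~~
~++++~
~+v++~
~~~~~~
k=15  ~~~~~~
~~~~~~
~~++~~
~++++~
~+~>+~
~~~~~~
k=16  ~~~~~~
~~~~~~
~~++~~
~++^+~
~+~~+~
~~~~~~
k=17  ~~~~~~
~~~~~~
~~++~~
~+<~+~
~+~~+~
~~~~~~
k=18  ~~~~~~
~~~~~~
~~++~~
~+~~+~
~+v~+~
~~~~~~
k=19  ~~~~~~
~~~~~~
~~++~~
~+~~+~
~<+~+~
~~~~~~
k=20  ~~~~~~
~~~~~~
~~++~~
~+~~+~
~~+~+~
~v~~~~
k=21  ~~~~~~
~~~~~~
~~++~~
~+~~+~
~~+~+~
<+~~~~
k=22  ~~~~~~
~~~~~~
~~++~~
~+~~+~
^~+~+~
++~~~~
k=23  ~~~~~~
~~~~~~
~~++~~
~+~~+~
+>+~+~
++~~~~
k=24  ~~~~~~
~~~~~~
~~++~~
~+~~+~
+++~+~
+v~~~~
k=25  ~~~~~~
~~~~~~
~~++~~
~+~~+~
+++~+~
+~>~~~

east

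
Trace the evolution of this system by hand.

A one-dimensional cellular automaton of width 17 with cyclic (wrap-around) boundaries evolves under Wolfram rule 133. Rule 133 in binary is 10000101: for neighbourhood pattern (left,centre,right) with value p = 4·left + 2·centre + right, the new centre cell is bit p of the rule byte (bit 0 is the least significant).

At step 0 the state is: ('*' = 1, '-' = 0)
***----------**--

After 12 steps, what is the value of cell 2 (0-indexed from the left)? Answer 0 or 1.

step 0: ***----------**--
step 1: -*--********-----
step 2: -*---******--****
step 3: -*-*--****----**-
step 4: -*-*---**--**----
step 5: -*-*-*--------***
step 6: -*-*-*-******--*-
step 7: -*-*-*--****---*-
step 8: -*-*-*---**--*-*-
step 9: -*-*-*-*-----*-*-
step 10: -*-*-*-*-***-*-*-
step 11: -*-*-*-*--*--*-*-
step 12: -*-*-*-*--*--*-*-

0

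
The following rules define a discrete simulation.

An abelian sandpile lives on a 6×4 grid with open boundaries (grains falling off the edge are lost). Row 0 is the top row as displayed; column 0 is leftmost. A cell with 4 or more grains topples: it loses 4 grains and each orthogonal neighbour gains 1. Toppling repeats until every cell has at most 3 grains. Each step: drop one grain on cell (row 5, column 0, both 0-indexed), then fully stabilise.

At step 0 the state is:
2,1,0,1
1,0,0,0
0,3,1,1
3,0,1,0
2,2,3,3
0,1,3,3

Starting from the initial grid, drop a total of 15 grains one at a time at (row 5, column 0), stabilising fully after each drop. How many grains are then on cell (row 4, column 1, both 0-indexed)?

2

t=0: 2,1,0,1
1,0,0,0
0,3,1,1
3,0,1,0
2,2,3,3
0,1,3,3
t=1: 2,1,0,1
1,0,0,0
0,3,1,1
3,0,1,0
2,2,3,3
1,1,3,3
t=2: 2,1,0,1
1,0,0,0
0,3,1,1
3,0,1,0
2,2,3,3
2,1,3,3
t=3: 2,1,0,1
1,0,0,0
0,3,1,1
3,0,1,0
2,2,3,3
3,1,3,3
t=4: 2,1,0,1
1,0,0,0
0,3,1,1
3,0,1,0
3,2,3,3
0,2,3,3
t=5: 2,1,0,1
1,0,0,0
0,3,1,1
3,0,1,0
3,2,3,3
1,2,3,3
t=6: 2,1,0,1
1,0,0,0
0,3,1,1
3,0,1,0
3,2,3,3
2,2,3,3
t=7: 2,1,0,1
1,0,0,0
0,3,1,1
3,0,1,0
3,2,3,3
3,2,3,3
t=8: 2,1,0,1
1,0,0,0
1,3,1,1
0,1,1,0
1,3,3,3
1,3,3,3
t=9: 2,1,0,1
1,0,0,0
1,3,1,1
0,1,1,0
1,3,3,3
2,3,3,3
t=10: 2,1,0,1
1,0,0,0
1,3,1,1
0,1,1,0
1,3,3,3
3,3,3,3
t=11: 2,1,0,1
1,0,0,0
1,3,1,1
0,2,2,1
3,1,2,1
1,2,2,1
t=12: 2,1,0,1
1,0,0,0
1,3,1,1
0,2,2,1
3,1,2,1
2,2,2,1
t=13: 2,1,0,1
1,0,0,0
1,3,1,1
0,2,2,1
3,1,2,1
3,2,2,1
t=14: 2,1,0,1
1,0,0,0
1,3,1,1
1,2,2,1
0,2,2,1
1,3,2,1
t=15: 2,1,0,1
1,0,0,0
1,3,1,1
1,2,2,1
0,2,2,1
2,3,2,1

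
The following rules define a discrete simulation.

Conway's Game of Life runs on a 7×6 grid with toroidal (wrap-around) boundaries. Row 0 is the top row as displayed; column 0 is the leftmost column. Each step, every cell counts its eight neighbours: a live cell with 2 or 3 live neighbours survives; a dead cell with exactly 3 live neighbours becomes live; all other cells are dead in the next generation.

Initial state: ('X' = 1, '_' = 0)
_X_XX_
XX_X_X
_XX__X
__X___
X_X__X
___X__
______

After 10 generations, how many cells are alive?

12

step 0: _X_XX_
XX_X_X
_XX__X
__X___
X_X__X
___X__
______
step 1: _X_XXX
___X_X
___XXX
__XX_X
_XXX__
______
__XXX_
step 2: X____X
______
X____X
XX___X
_X_XX_
_X__X_
__X__X
step 3: X____X
______
_X___X
_XX___
_X_XX_
XX__XX
_X__XX
step 4: X___XX
_____X
XXX___
_X_XX_
___XX_
_X____
_X____
step 5: X___XX
____X_
XXXXXX
XX__XX
___XX_
__X___
_X___X
step 6: X___X_
__X___
__X___
______
XXXXX_
__XXX_
_X__XX
step 7: XX_XX_
_X_X__
______
______
_X__XX
______
XXX___
step 8: ___XXX
XX_XX_
______
______
______
__X__X
X_XX_X
step 9: ______
X_XX__
______
______
______
XXXXXX
XXX___
step 10: X__X__
______
______
______
XXXXXX
___XXX
____X_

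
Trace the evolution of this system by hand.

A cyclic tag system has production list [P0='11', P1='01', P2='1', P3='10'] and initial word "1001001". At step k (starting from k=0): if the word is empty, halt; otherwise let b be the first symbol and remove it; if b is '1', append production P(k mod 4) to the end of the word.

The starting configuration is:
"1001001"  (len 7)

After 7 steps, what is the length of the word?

5

gen 0: "1001001"  (len 7)
gen 1: "00100111"  (len 8)
gen 2: "0100111"  (len 7)
gen 3: "100111"  (len 6)
gen 4: "0011110"  (len 7)
gen 5: "011110"  (len 6)
gen 6: "11110"  (len 5)
gen 7: "11101"  (len 5)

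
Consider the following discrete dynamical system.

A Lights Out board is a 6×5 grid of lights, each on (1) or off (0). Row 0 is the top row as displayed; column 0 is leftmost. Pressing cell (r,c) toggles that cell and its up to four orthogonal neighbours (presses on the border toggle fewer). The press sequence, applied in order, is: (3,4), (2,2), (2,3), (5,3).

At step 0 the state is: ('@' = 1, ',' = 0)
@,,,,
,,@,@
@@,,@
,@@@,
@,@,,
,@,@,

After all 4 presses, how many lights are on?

15

t=0: @,,,,
,,@,@
@@,,@
,@@@,
@,@,,
,@,@,
t=1: @,,,,
,,@,@
@@,,,
,@@,@
@,@,@
,@,@,
t=2: @,,,,
,,,,@
@,@@,
,@,,@
@,@,@
,@,@,
t=3: @,,,,
,,,@@
@,,,@
,@,@@
@,@,@
,@,@,
t=4: @,,,,
,,,@@
@,,,@
,@,@@
@,@@@
,@@,@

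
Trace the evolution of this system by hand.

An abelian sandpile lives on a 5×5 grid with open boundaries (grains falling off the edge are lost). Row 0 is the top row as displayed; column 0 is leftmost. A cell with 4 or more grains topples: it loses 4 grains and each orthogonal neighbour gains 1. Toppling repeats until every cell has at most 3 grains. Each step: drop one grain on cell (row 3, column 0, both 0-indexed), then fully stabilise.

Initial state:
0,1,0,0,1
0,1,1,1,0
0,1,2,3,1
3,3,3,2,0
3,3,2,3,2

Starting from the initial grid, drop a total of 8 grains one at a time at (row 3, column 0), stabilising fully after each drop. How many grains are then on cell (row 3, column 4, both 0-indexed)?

1

k=0  0,1,0,0,1
0,1,1,1,0
0,1,2,3,1
3,3,3,2,0
3,3,2,3,2
k=1  0,1,0,0,1
0,1,2,2,0
1,3,0,1,2
2,2,3,1,1
1,2,1,1,3
k=2  0,1,0,0,1
0,1,2,2,0
1,3,0,1,2
3,2,3,1,1
1,2,1,1,3
k=3  0,1,0,0,1
0,1,2,2,0
2,3,0,1,2
0,3,3,1,1
2,2,1,1,3
k=4  0,1,0,0,1
0,1,2,2,0
2,3,0,1,2
1,3,3,1,1
2,2,1,1,3
k=5  0,1,0,0,1
0,1,2,2,0
2,3,0,1,2
2,3,3,1,1
2,2,1,1,3
k=6  0,1,0,0,1
0,1,2,2,0
2,3,0,1,2
3,3,3,1,1
2,2,1,1,3
k=7  0,1,0,0,1
1,2,2,2,0
0,1,2,1,2
2,2,0,2,1
3,3,2,1,3
k=8  0,1,0,0,1
1,2,2,2,0
0,1,2,1,2
3,2,0,2,1
3,3,2,1,3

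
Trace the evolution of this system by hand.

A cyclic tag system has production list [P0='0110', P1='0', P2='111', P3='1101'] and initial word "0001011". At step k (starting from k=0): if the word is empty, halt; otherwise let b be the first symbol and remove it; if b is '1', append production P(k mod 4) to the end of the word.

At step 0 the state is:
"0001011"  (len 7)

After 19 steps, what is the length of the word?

0) "0001011"  (len 7)
1) "001011"  (len 6)
2) "01011"  (len 5)
3) "1011"  (len 4)
4) "0111101"  (len 7)
5) "111101"  (len 6)
6) "111010"  (len 6)
7) "11010111"  (len 8)
8) "10101111101"  (len 11)
9) "01011111010110"  (len 14)
10) "1011111010110"  (len 13)
11) "011111010110111"  (len 15)
12) "11111010110111"  (len 14)
13) "11110101101110110"  (len 17)
14) "11101011011101100"  (len 17)
15) "1101011011101100111"  (len 19)
16) "1010110111011001111101"  (len 22)
17) "0101101110110011111010110"  (len 25)
18) "101101110110011111010110"  (len 24)
19) "01101110110011111010110111"  (len 26)

26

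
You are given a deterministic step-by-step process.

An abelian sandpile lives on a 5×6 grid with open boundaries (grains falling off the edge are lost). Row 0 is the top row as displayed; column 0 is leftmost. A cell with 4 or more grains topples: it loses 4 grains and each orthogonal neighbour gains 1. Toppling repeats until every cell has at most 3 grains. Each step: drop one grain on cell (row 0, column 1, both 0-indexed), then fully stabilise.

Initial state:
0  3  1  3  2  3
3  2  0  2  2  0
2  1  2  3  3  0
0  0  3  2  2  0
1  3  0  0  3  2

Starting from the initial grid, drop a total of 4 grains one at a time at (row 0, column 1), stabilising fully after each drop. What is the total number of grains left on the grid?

51

step 0: 0  3  1  3  2  3
3  2  0  2  2  0
2  1  2  3  3  0
0  0  3  2  2  0
1  3  0  0  3  2
step 1: 1  0  2  3  2  3
3  3  0  2  2  0
2  1  2  3  3  0
0  0  3  2  2  0
1  3  0  0  3  2
step 2: 1  1  2  3  2  3
3  3  0  2  2  0
2  1  2  3  3  0
0  0  3  2  2  0
1  3  0  0  3  2
step 3: 1  2  2  3  2  3
3  3  0  2  2  0
2  1  2  3  3  0
0  0  3  2  2  0
1  3  0  0  3  2
step 4: 1  3  2  3  2  3
3  3  0  2  2  0
2  1  2  3  3  0
0  0  3  2  2  0
1  3  0  0  3  2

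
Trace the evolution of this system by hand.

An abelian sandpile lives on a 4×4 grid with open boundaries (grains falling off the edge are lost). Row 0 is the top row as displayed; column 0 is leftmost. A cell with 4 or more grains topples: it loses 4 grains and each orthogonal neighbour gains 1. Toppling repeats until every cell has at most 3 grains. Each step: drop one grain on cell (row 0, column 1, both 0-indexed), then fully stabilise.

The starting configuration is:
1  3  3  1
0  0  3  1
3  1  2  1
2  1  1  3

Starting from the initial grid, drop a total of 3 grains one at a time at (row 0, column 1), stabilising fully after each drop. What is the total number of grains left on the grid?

k=0  1  3  3  1
0  0  3  1
3  1  2  1
2  1  1  3
k=1  2  1  1  2
0  2  0  2
3  1  3  1
2  1  1  3
k=2  2  2  1  2
0  2  0  2
3  1  3  1
2  1  1  3
k=3  2  3  1  2
0  2  0  2
3  1  3  1
2  1  1  3

27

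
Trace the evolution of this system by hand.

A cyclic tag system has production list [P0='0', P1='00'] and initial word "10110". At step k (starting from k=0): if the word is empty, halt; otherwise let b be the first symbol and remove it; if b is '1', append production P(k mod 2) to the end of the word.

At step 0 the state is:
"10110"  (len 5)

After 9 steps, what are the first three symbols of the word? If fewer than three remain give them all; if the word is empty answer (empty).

[0] "10110"  (len 5)
[1] "01100"  (len 5)
[2] "1100"  (len 4)
[3] "1000"  (len 4)
[4] "00000"  (len 5)
[5] "0000"  (len 4)
[6] "000"  (len 3)
[7] "00"  (len 2)
[8] "0"  (len 1)
[9] (halted — word empty)

(empty)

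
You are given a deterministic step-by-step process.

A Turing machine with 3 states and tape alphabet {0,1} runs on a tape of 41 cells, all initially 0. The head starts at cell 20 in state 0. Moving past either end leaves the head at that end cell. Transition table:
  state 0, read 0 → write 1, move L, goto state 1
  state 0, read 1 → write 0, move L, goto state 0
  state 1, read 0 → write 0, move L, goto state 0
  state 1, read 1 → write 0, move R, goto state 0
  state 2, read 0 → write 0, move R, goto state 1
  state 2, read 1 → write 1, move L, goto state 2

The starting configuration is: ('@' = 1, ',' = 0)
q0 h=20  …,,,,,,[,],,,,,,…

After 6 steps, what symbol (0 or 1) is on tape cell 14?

0

k=0  q0 h=20  …,,,,,,[,],,,,,,…
k=1  q1 h=19  …,,,,,,[,]@,,,,,…
k=2  q0 h=18  …,,,,,,[,],@,,,,…
k=3  q1 h=17  …,,,,,,[,]@,@,,,…
k=4  q0 h=16  …,,,,,,[,],@,@,,…
k=5  q1 h=15  …,,,,,,[,]@,@,@,…
k=6  q0 h=14  …,,,,,,[,],@,@,@…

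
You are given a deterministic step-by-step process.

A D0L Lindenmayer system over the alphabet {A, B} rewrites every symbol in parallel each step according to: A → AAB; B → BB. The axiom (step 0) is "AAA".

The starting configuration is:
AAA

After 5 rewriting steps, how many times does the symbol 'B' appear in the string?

gen 0: AAA
gen 1: AABAABAAB
gen 2: AABAABBBAABAABBBAABAABBB
gen 3: AABAABBBAABAABBBBBBBAABAABBBAABAABBBBBBBAABAABBBAABAABBBBBBB
gen 4: AABAABBBAABAABBBBBBBAABAABBBAABAABBBBBBBBBBBBBBBAABAABBBAA…BBBBBBBBBBAABAABBBAABAABBBBBBBAABAABBBAABAABBBBBBBBBBBBBBB  (len 144)
gen 5: AABAABBBAABAABBBBBBBAABAABBBAABAABBBBBBBBBBBBBBBAABAABBBAA…BBAABAABBBBBBBAABAABBBAABAABBBBBBBBBBBBBBBBBBBBBBBBBBBBBBB  (len 336)

240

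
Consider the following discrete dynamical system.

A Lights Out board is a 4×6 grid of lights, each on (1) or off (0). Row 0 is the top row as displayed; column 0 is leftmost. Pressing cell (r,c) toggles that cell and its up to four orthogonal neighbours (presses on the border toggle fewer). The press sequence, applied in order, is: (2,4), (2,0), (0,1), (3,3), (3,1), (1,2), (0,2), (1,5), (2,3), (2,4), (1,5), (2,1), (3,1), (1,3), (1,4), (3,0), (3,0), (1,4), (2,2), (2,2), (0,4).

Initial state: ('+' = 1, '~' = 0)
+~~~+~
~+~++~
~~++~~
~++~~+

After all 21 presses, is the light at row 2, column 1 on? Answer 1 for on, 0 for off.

0

t=0: +~~~+~
~+~++~
~~++~~
~++~~+
t=1: +~~~+~
~+~+~~
~~+~++
~++~++
t=2: +~~~+~
++~+~~
+++~++
+++~++
t=3: ~++~+~
+~~+~~
+++~++
+++~++
t=4: ~++~+~
+~~+~~
++++++
++~+~+
t=5: ~++~+~
+~~+~~
+~++++
~~++~+
t=6: ~+~~+~
+++~~~
+~~+++
~~++~+
t=7: ~~+++~
++~~~~
+~~+++
~~++~+
t=8: ~~++++
++~~++
+~~++~
~~++~+
t=9: ~~++++
++~+++
+~+~~~
~~+~~+
t=10: ~~++++
++~+~+
+~++++
~~+~++
t=11: ~~+++~
++~++~
+~+++~
~~+~++
t=12: ~~+++~
+~~++~
~+~++~
~++~++
t=13: ~~+++~
+~~++~
~~~++~
+~~~++
t=14: ~~+~+~
+~+~~~
~~~~+~
+~~~++
t=15: ~~+~~~
+~++++
~~~~~~
+~~~++
t=16: ~~+~~~
+~++++
+~~~~~
~+~~++
t=17: ~~+~~~
+~++++
~~~~~~
+~~~++
t=18: ~~+~+~
+~+~~~
~~~~+~
+~~~++
t=19: ~~+~+~
+~~~~~
~++++~
+~+~++
t=20: ~~+~+~
+~+~~~
~~~~+~
+~~~++
t=21: ~~++~+
+~+~+~
~~~~+~
+~~~++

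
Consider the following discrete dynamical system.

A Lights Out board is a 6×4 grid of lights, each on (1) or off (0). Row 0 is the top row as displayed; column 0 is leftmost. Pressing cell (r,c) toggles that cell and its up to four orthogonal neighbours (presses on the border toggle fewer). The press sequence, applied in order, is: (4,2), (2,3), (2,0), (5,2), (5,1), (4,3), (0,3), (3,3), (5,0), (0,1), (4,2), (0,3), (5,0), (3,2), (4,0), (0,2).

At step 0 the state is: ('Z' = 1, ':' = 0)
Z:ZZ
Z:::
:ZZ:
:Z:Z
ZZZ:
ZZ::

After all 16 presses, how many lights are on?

10

k=0  Z:ZZ
Z:::
:ZZ:
:Z:Z
ZZZ:
ZZ::
k=1  Z:ZZ
Z:::
:ZZ:
:ZZZ
Z::Z
ZZZ:
k=2  Z:ZZ
Z::Z
:Z:Z
:ZZ:
Z::Z
ZZZ:
k=3  Z:ZZ
:::Z
Z::Z
ZZZ:
Z::Z
ZZZ:
k=4  Z:ZZ
:::Z
Z::Z
ZZZ:
Z:ZZ
Z::Z
k=5  Z:ZZ
:::Z
Z::Z
ZZZ:
ZZZZ
:ZZZ
k=6  Z:ZZ
:::Z
Z::Z
ZZZZ
ZZ::
:ZZ:
k=7  Z:::
::::
Z::Z
ZZZZ
ZZ::
:ZZ:
k=8  Z:::
::::
Z:::
ZZ::
ZZ:Z
:ZZ:
k=9  Z:::
::::
Z:::
ZZ::
:Z:Z
Z:Z:
k=10  :ZZ:
:Z::
Z:::
ZZ::
:Z:Z
Z:Z:
k=11  :ZZ:
:Z::
Z:::
ZZZ:
::Z:
Z:::
k=12  :Z:Z
:Z:Z
Z:::
ZZZ:
::Z:
Z:::
k=13  :Z:Z
:Z:Z
Z:::
ZZZ:
Z:Z:
:Z::
k=14  :Z:Z
:Z:Z
Z:Z:
Z::Z
Z:::
:Z::
k=15  :Z:Z
:Z:Z
Z:Z:
:::Z
:Z::
ZZ::
k=16  ::Z:
:ZZZ
Z:Z:
:::Z
:Z::
ZZ::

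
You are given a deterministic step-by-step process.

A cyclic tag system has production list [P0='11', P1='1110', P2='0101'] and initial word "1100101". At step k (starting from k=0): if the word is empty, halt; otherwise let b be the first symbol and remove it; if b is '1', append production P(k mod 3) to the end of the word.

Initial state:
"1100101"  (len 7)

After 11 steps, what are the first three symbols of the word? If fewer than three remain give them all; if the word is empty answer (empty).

101

[0] "1100101"  (len 7)
[1] "10010111"  (len 8)
[2] "00101111110"  (len 11)
[3] "0101111110"  (len 10)
[4] "101111110"  (len 9)
[5] "011111101110"  (len 12)
[6] "11111101110"  (len 11)
[7] "111110111011"  (len 12)
[8] "111101110111110"  (len 15)
[9] "111011101111100101"  (len 18)
[10] "1101110111110010111"  (len 19)
[11] "1011101111100101111110"  (len 22)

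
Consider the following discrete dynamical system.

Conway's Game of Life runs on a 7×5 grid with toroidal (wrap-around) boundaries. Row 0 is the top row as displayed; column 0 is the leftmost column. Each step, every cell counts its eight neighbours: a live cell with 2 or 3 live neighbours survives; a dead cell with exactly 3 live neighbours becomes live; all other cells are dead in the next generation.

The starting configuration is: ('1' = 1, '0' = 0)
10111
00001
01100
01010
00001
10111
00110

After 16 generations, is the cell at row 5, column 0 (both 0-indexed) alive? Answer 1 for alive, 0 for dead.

gen 0: 10111
00001
01100
01010
00001
10111
00110
gen 1: 11100
00001
11110
11010
01000
11100
00000
gen 2: 11000
00001
00010
00010
00001
11100
00000
gen 3: 10000
10001
00011
00011
11111
11000
00100
gen 4: 11001
10010
00000
01000
00000
00000
10000
gen 5: 01000
11000
00000
00000
00000
00000
11001
gen 6: 00101
11000
00000
00000
00000
10000
11000
gen 7: 00101
11000
00000
00000
00000
11000
11001
gen 8: 00111
11000
00000
00000
00000
01001
00111
gen 9: 00000
11111
00000
00000
00000
10101
01000
gen 10: 00011
11111
11111
00000
00000
11000
11000
gen 11: 00000
00000
00000
11111
00000
11000
01100
gen 12: 00000
00000
11111
11111
00010
11100
11100
gen 13: 01000
11111
00000
00000
00000
10011
10100
gen 14: 00000
11111
11111
00000
00001
11011
10110
gen 15: 00000
00000
00000
01100
00011
01000
10110
gen 16: 00000
00000
00000
00110
11010
11000
01100

1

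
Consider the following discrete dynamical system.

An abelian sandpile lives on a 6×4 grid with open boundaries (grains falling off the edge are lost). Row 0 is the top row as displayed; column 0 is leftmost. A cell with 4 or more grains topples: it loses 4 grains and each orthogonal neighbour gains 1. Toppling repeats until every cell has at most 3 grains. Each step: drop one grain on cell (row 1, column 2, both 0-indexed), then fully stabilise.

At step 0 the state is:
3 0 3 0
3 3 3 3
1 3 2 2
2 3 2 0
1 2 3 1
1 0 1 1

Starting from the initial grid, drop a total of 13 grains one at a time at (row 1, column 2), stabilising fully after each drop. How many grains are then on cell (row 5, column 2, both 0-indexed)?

gen 0: 3 0 3 0
3 3 3 3
1 3 2 2
2 3 2 0
1 2 3 1
1 0 1 1
gen 1: 0 3 1 2
1 3 0 2
3 2 3 0
3 2 1 2
2 0 1 2
1 1 2 1
gen 2: 0 3 1 2
1 3 1 2
3 2 3 0
3 2 1 2
2 0 1 2
1 1 2 1
gen 3: 0 3 1 2
1 3 2 2
3 2 3 0
3 2 1 2
2 0 1 2
1 1 2 1
gen 4: 0 3 1 2
1 3 3 2
3 2 3 0
3 2 1 2
2 0 1 2
1 1 2 1
gen 5: 1 0 3 2
3 2 2 3
1 2 1 1
1 0 3 2
3 1 1 2
1 1 2 1
gen 6: 1 0 3 2
3 2 3 3
1 2 1 1
1 0 3 2
3 1 1 2
1 1 2 1
gen 7: 1 1 1 0
3 3 2 1
1 2 2 2
1 0 3 2
3 1 1 2
1 1 2 1
gen 8: 1 1 1 0
3 3 3 1
1 2 2 2
1 0 3 2
3 1 1 2
1 1 2 1
gen 9: 2 2 2 0
0 1 1 2
2 3 3 2
1 0 3 2
3 1 1 2
1 1 2 1
gen 10: 2 2 2 0
0 1 2 2
2 3 3 2
1 0 3 2
3 1 1 2
1 1 2 1
gen 11: 2 2 2 0
0 1 3 2
2 3 3 2
1 0 3 2
3 1 1 2
1 1 2 1
gen 12: 2 2 3 0
0 3 1 3
3 0 2 3
1 2 0 3
3 1 2 2
1 1 2 1
gen 13: 2 2 3 0
0 3 2 3
3 0 2 3
1 2 0 3
3 1 2 2
1 1 2 1

2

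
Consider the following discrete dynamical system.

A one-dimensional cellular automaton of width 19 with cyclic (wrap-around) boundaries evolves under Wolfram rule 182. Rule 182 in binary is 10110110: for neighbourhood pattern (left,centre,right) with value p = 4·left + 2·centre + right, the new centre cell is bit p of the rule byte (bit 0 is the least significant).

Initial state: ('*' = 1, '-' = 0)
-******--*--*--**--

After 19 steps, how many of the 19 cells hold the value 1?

15

step 0: -******--*--*--**--
step 1: *-****-********--*-
step 2: **-**-*-******-****
step 3: *-*--***-****-*-***
step 4: -****-*-*-**-***-**
step 5: *-**-*****--*-*-*--
step 6: **--*-***-*********
step 7: *-****-*-*-********
step 8: -*-**-*****-*******
step 9: ***--*-***-*-*****-
step 10: -*-****-*-***-***-*
step 11: ***-**-***-*-*-*-**
step 12: **-*--*-*-*******-*
step 13: *-********-*****-*-
step 14: **-******-*-***-***
step 15: *-*-****-***-*-*-**
step 16: -***-**-*-*-*****-*
step 17: *-*-*--*****-***-**
step 18: -******-***-*-*-*-*
step 19: *-****-*-*-********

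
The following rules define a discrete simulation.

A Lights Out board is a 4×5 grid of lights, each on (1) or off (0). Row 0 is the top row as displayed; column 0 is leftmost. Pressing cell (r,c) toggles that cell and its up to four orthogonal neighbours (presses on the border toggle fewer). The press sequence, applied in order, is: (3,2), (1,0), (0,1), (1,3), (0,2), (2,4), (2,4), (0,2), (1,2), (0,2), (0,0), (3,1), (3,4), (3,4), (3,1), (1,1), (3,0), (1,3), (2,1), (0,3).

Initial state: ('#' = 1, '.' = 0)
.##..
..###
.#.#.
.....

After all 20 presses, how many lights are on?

16

t=0: .##..
..###
.#.#.
.....
t=1: .##..
..###
.###.
.###.
t=2: ###..
#####
####.
.###.
t=3: .....
#.###
####.
.###.
t=4: ...#.
#....
###..
.###.
t=5: .##..
#.#..
###..
.###.
t=6: .##..
#.#.#
#####
.####
t=7: .##..
#.#..
###..
.###.
t=8: ...#.
#....
###..
.###.
t=9: ..##.
####.
##...
.###.
t=10: .#...
##.#.
##...
.###.
t=11: #....
.#.#.
##...
.###.
t=12: #....
.#.#.
#....
#..#.
t=13: #....
.#.#.
#...#
#...#
t=14: #....
.#.#.
#....
#..#.
t=15: #....
.#.#.
##...
.###.
t=16: ##...
#.##.
#....
.###.
t=17: ##...
#.##.
.....
#.##.
t=18: ##.#.
#...#
...#.
#.##.
t=19: ##.#.
##..#
####.
####.
t=20: ###.#
##.##
####.
####.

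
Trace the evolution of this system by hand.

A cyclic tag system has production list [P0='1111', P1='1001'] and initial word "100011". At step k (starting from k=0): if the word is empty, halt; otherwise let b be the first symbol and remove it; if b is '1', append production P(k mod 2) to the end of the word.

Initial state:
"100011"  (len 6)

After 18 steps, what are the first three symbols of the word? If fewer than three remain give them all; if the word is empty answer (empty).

0) "100011"  (len 6)
1) "000111111"  (len 9)
2) "00111111"  (len 8)
3) "0111111"  (len 7)
4) "111111"  (len 6)
5) "111111111"  (len 9)
6) "111111111001"  (len 12)
7) "111111110011111"  (len 15)
8) "111111100111111001"  (len 18)
9) "111111001111110011111"  (len 21)
10) "111110011111100111111001"  (len 24)
11) "111100111111001111110011111"  (len 27)
12) "111001111110011111100111111001"  (len 30)
13) "110011111100111111001111110011111"  (len 33)
14) "100111111001111110011111100111111001"  (len 36)
15) "001111110011111100111111001111110011111"  (len 39)
16) "01111110011111100111111001111110011111"  (len 38)
17) "1111110011111100111111001111110011111"  (len 37)
18) "1111100111111001111110011111100111111001"  (len 40)

111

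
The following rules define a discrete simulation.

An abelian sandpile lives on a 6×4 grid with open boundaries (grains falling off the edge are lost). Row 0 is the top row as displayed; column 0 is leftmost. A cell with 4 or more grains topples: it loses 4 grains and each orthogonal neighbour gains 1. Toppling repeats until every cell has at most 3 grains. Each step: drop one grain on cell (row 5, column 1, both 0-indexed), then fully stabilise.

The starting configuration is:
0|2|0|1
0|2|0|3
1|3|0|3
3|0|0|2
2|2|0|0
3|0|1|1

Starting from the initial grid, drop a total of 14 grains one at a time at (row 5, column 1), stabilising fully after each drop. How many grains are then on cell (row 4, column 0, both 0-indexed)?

2

k=0  0|2|0|1
0|2|0|3
1|3|0|3
3|0|0|2
2|2|0|0
3|0|1|1
k=1  0|2|0|1
0|2|0|3
1|3|0|3
3|0|0|2
2|2|0|0
3|1|1|1
k=2  0|2|0|1
0|2|0|3
1|3|0|3
3|0|0|2
2|2|0|0
3|2|1|1
k=3  0|2|0|1
0|2|0|3
1|3|0|3
3|0|0|2
2|2|0|0
3|3|1|1
k=4  0|2|0|1
0|2|0|3
1|3|0|3
3|0|0|2
3|3|0|0
0|1|2|1
k=5  0|2|0|1
0|2|0|3
1|3|0|3
3|0|0|2
3|3|0|0
0|2|2|1
k=6  0|2|0|1
0|2|0|3
1|3|0|3
3|0|0|2
3|3|0|0
0|3|2|1
k=7  0|2|0|1
0|2|0|3
2|3|0|3
0|2|0|2
1|1|1|0
2|1|3|1
k=8  0|2|0|1
0|2|0|3
2|3|0|3
0|2|0|2
1|1|1|0
2|2|3|1
k=9  0|2|0|1
0|2|0|3
2|3|0|3
0|2|0|2
1|1|1|0
2|3|3|1
k=10  0|2|0|1
0|2|0|3
2|3|0|3
0|2|0|2
1|2|2|0
3|1|0|2
k=11  0|2|0|1
0|2|0|3
2|3|0|3
0|2|0|2
1|2|2|0
3|2|0|2
k=12  0|2|0|1
0|2|0|3
2|3|0|3
0|2|0|2
1|2|2|0
3|3|0|2
k=13  0|2|0|1
0|2|0|3
2|3|0|3
0|2|0|2
2|3|2|0
0|1|1|2
k=14  0|2|0|1
0|2|0|3
2|3|0|3
0|2|0|2
2|3|2|0
0|2|1|2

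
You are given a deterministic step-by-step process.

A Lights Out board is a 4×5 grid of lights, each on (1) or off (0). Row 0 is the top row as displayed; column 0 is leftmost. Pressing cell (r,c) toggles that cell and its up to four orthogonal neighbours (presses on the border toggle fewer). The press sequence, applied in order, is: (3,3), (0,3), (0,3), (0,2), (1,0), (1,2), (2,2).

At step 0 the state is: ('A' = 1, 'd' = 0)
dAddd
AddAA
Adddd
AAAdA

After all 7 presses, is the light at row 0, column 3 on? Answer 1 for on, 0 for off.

step 0: dAddd
AddAA
Adddd
AAAdA
step 1: dAddd
AddAA
AddAd
AAdAd
step 2: dAAAA
AdddA
AddAd
AAdAd
step 3: dAddd
AddAA
AddAd
AAdAd
step 4: ddAAd
AdAAA
AddAd
AAdAd
step 5: AdAAd
dAAAA
dddAd
AAdAd
step 6: AddAd
ddddA
ddAAd
AAdAd
step 7: AddAd
ddAdA
dAddd
AAAAd

1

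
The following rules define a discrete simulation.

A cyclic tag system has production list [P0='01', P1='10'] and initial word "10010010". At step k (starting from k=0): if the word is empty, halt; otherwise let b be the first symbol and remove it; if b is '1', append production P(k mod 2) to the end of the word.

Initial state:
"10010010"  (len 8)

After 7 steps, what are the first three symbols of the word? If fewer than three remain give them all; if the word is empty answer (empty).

001

0) "10010010"  (len 8)
1) "001001001"  (len 9)
2) "01001001"  (len 8)
3) "1001001"  (len 7)
4) "00100110"  (len 8)
5) "0100110"  (len 7)
6) "100110"  (len 6)
7) "0011001"  (len 7)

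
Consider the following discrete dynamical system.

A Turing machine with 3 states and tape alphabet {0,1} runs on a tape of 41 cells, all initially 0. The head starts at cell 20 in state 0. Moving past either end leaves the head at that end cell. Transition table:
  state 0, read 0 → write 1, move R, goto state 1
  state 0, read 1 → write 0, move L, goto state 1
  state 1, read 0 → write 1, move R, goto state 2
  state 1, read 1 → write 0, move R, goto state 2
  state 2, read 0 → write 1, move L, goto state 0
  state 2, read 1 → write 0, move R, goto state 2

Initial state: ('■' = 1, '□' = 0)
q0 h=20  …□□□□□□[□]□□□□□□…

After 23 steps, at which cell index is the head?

27

[0] q0 h=20  …□□□□□□[□]□□□□□□…
[1] q1 h=21  …□□□□□■[□]□□□□□□…
[2] q2 h=22  …□□□□■■[□]□□□□□□…
[3] q0 h=21  …□□□□□■[■]■□□□□□…
[4] q1 h=20  …□□□□□□[■]□■□□□□…
[5] q2 h=21  …□□□□□□[□]■□□□□□…
[6] q0 h=20  …□□□□□□[□]■■□□□□…
[7] q1 h=21  …□□□□□■[■]■□□□□□…
[8] q2 h=22  …□□□□■□[■]□□□□□□…
[9] q2 h=23  …□□□■□□[□]□□□□□□…
[10] q0 h=22  …□□□□■□[□]■□□□□□…
[11] q1 h=23  …□□□■□■[■]□□□□□□…
[12] q2 h=24  …□□■□■□[□]□□□□□□…
[13] q0 h=23  …□□□■□■[□]■□□□□□…
[14] q1 h=24  …□□■□■■[■]□□□□□□…
[15] q2 h=25  …□■□■■□[□]□□□□□□…
[16] q0 h=24  …□□■□■■[□]■□□□□□…
[17] q1 h=25  …□■□■■■[■]□□□□□□…
[18] q2 h=26  …■□■■■□[□]□□□□□□…
[19] q0 h=25  …□■□■■■[□]■□□□□□…
[20] q1 h=26  …■□■■■■[■]□□□□□□…
[21] q2 h=27  …□■■■■□[□]□□□□□□…
[22] q0 h=26  …■□■■■■[□]■□□□□□…
[23] q1 h=27  …□■■■■■[■]□□□□□□…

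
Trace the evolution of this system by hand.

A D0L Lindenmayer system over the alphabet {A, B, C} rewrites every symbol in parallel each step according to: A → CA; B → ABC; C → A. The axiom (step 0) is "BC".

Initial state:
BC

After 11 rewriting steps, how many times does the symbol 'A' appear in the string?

k=0  BC
k=1  ABCA
k=2  CAABCACA
k=3  ACACAABCACAACA
k=4  CAACAACACAABCACAACACAACA
k=5  ACACAACACAACAACACAABCACAACACAACAACACAACA
k=6  CAACAACACAACAACACAACACAACAACACAABCACAACACAACAACACAACACAACAACACAACA
k=7  ACACAACACAACAACACAACACAACAACACAACAACACAACACAACAACACAABCACAACACAACAACACAACACAACAACACAACAACACAACACAACAACACAACA
k=8  CAACAACACAACAACACAACACAACAACACAACAACACAACACAACAACACAACACAA…ACAACACAACACAACAACACAACACAACAACACAACAACACAACACAACAACACAACA  (len 176)
k=9  ACACAACACAACAACACAACACAACAACACAACAACACAACACAACAACACAACACAA…ACAACACAACACAACAACACAACACAACAACACAACAACACAACACAACAACACAACA  (len 286)
k=10  CAACAACACAACAACACAACACAACAACACAACAACACAACACAACAACACAACACAA…ACAACACAACACAACAACACAACACAACAACACAACAACACAACACAACAACACAACA  (len 464)
k=11  ACACAACACAACAACACAACACAACAACACAACAACACAACACAACAACACAACACAA…ACAACACAACACAACAACACAACACAACAACACAACAACACAACACAACAACACAACA  (len 752)

464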